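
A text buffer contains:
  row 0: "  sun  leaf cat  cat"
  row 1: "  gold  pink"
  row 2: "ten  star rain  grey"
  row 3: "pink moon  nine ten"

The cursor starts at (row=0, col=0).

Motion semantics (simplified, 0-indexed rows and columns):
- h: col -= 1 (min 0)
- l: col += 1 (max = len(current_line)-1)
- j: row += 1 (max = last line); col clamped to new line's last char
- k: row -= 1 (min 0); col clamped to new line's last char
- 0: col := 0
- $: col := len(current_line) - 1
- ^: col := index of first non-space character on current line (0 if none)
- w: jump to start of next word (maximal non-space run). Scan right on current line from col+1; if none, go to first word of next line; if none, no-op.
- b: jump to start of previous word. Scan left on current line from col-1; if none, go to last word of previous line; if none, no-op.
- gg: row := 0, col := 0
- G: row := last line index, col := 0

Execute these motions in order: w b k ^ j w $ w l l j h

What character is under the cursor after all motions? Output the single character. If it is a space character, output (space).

Answer: i

Derivation:
After 1 (w): row=0 col=2 char='s'
After 2 (b): row=0 col=2 char='s'
After 3 (k): row=0 col=2 char='s'
After 4 (^): row=0 col=2 char='s'
After 5 (j): row=1 col=2 char='g'
After 6 (w): row=1 col=8 char='p'
After 7 ($): row=1 col=11 char='k'
After 8 (w): row=2 col=0 char='t'
After 9 (l): row=2 col=1 char='e'
After 10 (l): row=2 col=2 char='n'
After 11 (j): row=3 col=2 char='n'
After 12 (h): row=3 col=1 char='i'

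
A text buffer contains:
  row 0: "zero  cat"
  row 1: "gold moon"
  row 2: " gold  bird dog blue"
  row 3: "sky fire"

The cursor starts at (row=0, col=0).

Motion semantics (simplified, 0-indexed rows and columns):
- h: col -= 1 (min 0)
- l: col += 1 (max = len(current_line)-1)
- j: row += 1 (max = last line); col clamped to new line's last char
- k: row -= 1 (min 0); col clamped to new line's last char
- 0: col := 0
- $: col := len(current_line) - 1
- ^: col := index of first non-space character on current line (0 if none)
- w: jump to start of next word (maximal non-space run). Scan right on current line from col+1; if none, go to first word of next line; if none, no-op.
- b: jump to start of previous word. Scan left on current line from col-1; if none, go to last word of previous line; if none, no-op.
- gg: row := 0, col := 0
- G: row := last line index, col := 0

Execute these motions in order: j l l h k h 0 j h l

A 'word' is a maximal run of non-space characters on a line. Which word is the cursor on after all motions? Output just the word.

After 1 (j): row=1 col=0 char='g'
After 2 (l): row=1 col=1 char='o'
After 3 (l): row=1 col=2 char='l'
After 4 (h): row=1 col=1 char='o'
After 5 (k): row=0 col=1 char='e'
After 6 (h): row=0 col=0 char='z'
After 7 (0): row=0 col=0 char='z'
After 8 (j): row=1 col=0 char='g'
After 9 (h): row=1 col=0 char='g'
After 10 (l): row=1 col=1 char='o'

Answer: gold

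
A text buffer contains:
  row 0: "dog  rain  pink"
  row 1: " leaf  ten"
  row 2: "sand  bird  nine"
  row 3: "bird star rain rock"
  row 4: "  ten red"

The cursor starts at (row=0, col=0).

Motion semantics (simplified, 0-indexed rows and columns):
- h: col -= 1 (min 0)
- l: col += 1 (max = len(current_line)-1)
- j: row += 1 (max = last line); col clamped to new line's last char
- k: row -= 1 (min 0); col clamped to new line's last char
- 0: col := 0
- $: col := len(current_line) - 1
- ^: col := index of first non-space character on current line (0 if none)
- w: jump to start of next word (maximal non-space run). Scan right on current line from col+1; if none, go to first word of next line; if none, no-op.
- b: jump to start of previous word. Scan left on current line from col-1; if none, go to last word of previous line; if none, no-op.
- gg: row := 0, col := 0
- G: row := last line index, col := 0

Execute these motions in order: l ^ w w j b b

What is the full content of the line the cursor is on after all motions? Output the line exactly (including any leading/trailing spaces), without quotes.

After 1 (l): row=0 col=1 char='o'
After 2 (^): row=0 col=0 char='d'
After 3 (w): row=0 col=5 char='r'
After 4 (w): row=0 col=11 char='p'
After 5 (j): row=1 col=9 char='n'
After 6 (b): row=1 col=7 char='t'
After 7 (b): row=1 col=1 char='l'

Answer:  leaf  ten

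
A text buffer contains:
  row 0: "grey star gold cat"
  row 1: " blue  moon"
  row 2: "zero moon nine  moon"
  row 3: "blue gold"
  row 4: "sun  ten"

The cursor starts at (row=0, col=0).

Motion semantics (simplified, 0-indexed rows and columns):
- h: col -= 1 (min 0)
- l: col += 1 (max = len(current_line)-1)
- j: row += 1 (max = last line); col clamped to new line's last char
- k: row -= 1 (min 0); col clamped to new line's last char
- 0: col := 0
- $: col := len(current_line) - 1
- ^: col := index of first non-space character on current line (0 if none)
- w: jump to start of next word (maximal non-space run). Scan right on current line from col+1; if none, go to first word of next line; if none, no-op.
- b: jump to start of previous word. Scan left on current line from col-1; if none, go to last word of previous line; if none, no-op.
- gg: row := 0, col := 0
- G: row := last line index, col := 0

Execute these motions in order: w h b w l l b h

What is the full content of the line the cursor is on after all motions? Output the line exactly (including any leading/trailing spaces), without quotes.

Answer: grey star gold cat

Derivation:
After 1 (w): row=0 col=5 char='s'
After 2 (h): row=0 col=4 char='_'
After 3 (b): row=0 col=0 char='g'
After 4 (w): row=0 col=5 char='s'
After 5 (l): row=0 col=6 char='t'
After 6 (l): row=0 col=7 char='a'
After 7 (b): row=0 col=5 char='s'
After 8 (h): row=0 col=4 char='_'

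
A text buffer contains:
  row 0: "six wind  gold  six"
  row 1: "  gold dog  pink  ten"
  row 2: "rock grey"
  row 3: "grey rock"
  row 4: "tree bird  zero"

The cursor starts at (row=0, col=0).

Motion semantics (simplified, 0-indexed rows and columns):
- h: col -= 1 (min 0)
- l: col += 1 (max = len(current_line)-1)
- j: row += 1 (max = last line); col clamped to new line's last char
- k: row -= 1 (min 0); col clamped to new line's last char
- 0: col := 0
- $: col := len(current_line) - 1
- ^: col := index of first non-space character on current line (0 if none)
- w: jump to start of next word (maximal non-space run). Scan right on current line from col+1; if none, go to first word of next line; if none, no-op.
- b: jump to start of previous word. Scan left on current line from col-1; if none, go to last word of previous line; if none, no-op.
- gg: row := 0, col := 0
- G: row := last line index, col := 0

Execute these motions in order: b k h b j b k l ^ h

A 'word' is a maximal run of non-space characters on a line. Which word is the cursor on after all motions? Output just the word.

Answer: six

Derivation:
After 1 (b): row=0 col=0 char='s'
After 2 (k): row=0 col=0 char='s'
After 3 (h): row=0 col=0 char='s'
After 4 (b): row=0 col=0 char='s'
After 5 (j): row=1 col=0 char='_'
After 6 (b): row=0 col=16 char='s'
After 7 (k): row=0 col=16 char='s'
After 8 (l): row=0 col=17 char='i'
After 9 (^): row=0 col=0 char='s'
After 10 (h): row=0 col=0 char='s'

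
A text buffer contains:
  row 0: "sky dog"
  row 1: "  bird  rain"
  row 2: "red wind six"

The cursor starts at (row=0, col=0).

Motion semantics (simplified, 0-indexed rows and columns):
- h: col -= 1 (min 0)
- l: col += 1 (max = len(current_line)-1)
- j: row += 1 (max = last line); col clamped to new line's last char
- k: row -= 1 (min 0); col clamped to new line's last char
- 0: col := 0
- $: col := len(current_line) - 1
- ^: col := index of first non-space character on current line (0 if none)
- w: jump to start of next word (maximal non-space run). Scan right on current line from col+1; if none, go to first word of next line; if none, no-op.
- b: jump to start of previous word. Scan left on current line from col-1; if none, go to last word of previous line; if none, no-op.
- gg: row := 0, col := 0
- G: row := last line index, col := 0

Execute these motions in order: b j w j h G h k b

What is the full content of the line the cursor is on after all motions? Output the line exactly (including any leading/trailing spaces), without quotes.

After 1 (b): row=0 col=0 char='s'
After 2 (j): row=1 col=0 char='_'
After 3 (w): row=1 col=2 char='b'
After 4 (j): row=2 col=2 char='d'
After 5 (h): row=2 col=1 char='e'
After 6 (G): row=2 col=0 char='r'
After 7 (h): row=2 col=0 char='r'
After 8 (k): row=1 col=0 char='_'
After 9 (b): row=0 col=4 char='d'

Answer: sky dog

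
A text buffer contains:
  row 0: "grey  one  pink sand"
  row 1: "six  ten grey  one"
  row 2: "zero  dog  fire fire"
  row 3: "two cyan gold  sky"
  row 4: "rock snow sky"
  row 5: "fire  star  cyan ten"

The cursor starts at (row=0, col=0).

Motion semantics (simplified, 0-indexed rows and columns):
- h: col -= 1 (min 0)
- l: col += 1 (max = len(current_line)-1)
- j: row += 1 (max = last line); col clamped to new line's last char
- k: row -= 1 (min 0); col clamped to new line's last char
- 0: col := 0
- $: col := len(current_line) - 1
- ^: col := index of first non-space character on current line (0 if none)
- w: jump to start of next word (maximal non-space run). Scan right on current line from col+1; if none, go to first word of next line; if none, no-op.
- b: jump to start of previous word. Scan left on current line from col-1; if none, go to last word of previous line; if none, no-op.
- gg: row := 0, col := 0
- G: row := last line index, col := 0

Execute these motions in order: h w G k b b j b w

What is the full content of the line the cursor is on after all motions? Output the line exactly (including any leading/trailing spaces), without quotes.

Answer: rock snow sky

Derivation:
After 1 (h): row=0 col=0 char='g'
After 2 (w): row=0 col=6 char='o'
After 3 (G): row=5 col=0 char='f'
After 4 (k): row=4 col=0 char='r'
After 5 (b): row=3 col=15 char='s'
After 6 (b): row=3 col=9 char='g'
After 7 (j): row=4 col=9 char='_'
After 8 (b): row=4 col=5 char='s'
After 9 (w): row=4 col=10 char='s'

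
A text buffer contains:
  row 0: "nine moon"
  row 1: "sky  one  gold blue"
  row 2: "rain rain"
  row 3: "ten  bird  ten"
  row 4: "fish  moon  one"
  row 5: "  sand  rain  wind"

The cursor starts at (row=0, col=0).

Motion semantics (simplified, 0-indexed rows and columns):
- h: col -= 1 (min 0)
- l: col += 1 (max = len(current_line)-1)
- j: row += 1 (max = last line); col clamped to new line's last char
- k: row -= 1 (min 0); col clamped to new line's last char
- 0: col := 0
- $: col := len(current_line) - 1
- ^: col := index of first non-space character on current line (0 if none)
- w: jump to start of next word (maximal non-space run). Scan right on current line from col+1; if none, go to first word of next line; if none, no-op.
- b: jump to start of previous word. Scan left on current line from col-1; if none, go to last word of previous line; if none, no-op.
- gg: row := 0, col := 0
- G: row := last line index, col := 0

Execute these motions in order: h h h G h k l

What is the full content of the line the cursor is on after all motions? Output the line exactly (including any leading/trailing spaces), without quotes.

Answer: fish  moon  one

Derivation:
After 1 (h): row=0 col=0 char='n'
After 2 (h): row=0 col=0 char='n'
After 3 (h): row=0 col=0 char='n'
After 4 (G): row=5 col=0 char='_'
After 5 (h): row=5 col=0 char='_'
After 6 (k): row=4 col=0 char='f'
After 7 (l): row=4 col=1 char='i'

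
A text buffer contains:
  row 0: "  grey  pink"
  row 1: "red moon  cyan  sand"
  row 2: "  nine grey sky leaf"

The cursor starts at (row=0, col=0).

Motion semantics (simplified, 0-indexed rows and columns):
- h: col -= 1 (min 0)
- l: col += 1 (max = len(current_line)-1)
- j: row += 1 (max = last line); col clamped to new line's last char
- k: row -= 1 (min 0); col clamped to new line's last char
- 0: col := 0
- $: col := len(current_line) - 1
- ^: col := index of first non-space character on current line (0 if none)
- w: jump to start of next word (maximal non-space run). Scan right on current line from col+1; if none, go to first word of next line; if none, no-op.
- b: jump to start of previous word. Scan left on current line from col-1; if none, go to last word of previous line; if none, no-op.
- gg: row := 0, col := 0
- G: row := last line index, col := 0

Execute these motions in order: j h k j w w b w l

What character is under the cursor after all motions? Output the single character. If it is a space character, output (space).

Answer: y

Derivation:
After 1 (j): row=1 col=0 char='r'
After 2 (h): row=1 col=0 char='r'
After 3 (k): row=0 col=0 char='_'
After 4 (j): row=1 col=0 char='r'
After 5 (w): row=1 col=4 char='m'
After 6 (w): row=1 col=10 char='c'
After 7 (b): row=1 col=4 char='m'
After 8 (w): row=1 col=10 char='c'
After 9 (l): row=1 col=11 char='y'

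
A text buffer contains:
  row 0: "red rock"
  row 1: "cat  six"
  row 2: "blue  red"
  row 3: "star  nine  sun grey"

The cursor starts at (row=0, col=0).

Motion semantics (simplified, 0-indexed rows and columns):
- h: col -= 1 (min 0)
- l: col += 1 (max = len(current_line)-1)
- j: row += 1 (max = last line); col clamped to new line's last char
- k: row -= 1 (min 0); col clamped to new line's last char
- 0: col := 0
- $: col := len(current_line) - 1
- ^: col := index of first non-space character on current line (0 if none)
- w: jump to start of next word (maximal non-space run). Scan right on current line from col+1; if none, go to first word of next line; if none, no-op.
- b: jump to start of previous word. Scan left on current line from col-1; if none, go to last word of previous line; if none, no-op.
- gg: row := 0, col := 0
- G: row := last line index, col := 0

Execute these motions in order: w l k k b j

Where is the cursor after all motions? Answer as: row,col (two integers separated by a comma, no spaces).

Answer: 1,4

Derivation:
After 1 (w): row=0 col=4 char='r'
After 2 (l): row=0 col=5 char='o'
After 3 (k): row=0 col=5 char='o'
After 4 (k): row=0 col=5 char='o'
After 5 (b): row=0 col=4 char='r'
After 6 (j): row=1 col=4 char='_'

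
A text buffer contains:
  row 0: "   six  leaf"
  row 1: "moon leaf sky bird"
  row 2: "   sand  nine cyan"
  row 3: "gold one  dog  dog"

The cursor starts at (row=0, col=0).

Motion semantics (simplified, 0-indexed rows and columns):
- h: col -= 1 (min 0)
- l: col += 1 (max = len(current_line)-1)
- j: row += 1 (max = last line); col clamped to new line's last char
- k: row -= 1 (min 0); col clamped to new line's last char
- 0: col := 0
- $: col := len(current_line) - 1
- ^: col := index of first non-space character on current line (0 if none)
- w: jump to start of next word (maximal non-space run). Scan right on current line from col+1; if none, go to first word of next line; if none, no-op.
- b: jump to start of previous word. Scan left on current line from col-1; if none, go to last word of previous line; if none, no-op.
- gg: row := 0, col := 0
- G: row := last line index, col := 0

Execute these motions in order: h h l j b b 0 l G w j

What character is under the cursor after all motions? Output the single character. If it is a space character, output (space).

After 1 (h): row=0 col=0 char='_'
After 2 (h): row=0 col=0 char='_'
After 3 (l): row=0 col=1 char='_'
After 4 (j): row=1 col=1 char='o'
After 5 (b): row=1 col=0 char='m'
After 6 (b): row=0 col=8 char='l'
After 7 (0): row=0 col=0 char='_'
After 8 (l): row=0 col=1 char='_'
After 9 (G): row=3 col=0 char='g'
After 10 (w): row=3 col=5 char='o'
After 11 (j): row=3 col=5 char='o'

Answer: o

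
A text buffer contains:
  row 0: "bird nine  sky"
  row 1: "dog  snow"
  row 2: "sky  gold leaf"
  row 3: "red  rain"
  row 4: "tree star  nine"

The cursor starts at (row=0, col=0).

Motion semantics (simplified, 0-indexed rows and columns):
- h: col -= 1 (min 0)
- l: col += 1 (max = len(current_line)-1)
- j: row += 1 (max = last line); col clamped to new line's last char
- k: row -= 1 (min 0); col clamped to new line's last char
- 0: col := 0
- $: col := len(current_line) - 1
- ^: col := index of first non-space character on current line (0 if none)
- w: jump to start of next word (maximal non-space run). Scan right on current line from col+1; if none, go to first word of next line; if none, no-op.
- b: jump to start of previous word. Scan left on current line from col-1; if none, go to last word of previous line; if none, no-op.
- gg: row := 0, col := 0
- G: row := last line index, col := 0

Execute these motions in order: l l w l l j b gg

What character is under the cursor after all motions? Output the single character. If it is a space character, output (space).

After 1 (l): row=0 col=1 char='i'
After 2 (l): row=0 col=2 char='r'
After 3 (w): row=0 col=5 char='n'
After 4 (l): row=0 col=6 char='i'
After 5 (l): row=0 col=7 char='n'
After 6 (j): row=1 col=7 char='o'
After 7 (b): row=1 col=5 char='s'
After 8 (gg): row=0 col=0 char='b'

Answer: b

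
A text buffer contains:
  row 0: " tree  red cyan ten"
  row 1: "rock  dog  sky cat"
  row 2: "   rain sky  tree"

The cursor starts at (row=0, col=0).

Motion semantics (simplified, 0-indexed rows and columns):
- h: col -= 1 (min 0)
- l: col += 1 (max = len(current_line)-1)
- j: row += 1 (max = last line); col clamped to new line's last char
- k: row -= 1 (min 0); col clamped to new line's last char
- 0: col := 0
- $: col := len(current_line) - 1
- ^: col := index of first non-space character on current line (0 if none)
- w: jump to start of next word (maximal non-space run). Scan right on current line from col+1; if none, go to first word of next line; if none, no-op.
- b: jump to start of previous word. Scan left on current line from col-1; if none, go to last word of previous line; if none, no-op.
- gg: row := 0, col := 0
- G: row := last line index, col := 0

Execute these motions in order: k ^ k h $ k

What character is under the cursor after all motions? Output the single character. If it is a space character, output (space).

Answer: n

Derivation:
After 1 (k): row=0 col=0 char='_'
After 2 (^): row=0 col=1 char='t'
After 3 (k): row=0 col=1 char='t'
After 4 (h): row=0 col=0 char='_'
After 5 ($): row=0 col=18 char='n'
After 6 (k): row=0 col=18 char='n'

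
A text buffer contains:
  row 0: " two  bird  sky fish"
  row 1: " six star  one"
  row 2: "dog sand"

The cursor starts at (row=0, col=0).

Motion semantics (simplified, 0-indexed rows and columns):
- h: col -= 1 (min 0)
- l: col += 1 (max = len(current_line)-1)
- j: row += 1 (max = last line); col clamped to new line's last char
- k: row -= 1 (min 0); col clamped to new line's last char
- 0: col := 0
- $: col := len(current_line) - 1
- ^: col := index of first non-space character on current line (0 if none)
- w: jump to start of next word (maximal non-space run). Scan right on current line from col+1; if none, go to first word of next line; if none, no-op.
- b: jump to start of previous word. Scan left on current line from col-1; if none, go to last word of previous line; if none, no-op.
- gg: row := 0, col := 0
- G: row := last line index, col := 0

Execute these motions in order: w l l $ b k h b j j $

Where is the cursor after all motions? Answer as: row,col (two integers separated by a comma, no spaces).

Answer: 2,7

Derivation:
After 1 (w): row=0 col=1 char='t'
After 2 (l): row=0 col=2 char='w'
After 3 (l): row=0 col=3 char='o'
After 4 ($): row=0 col=19 char='h'
After 5 (b): row=0 col=16 char='f'
After 6 (k): row=0 col=16 char='f'
After 7 (h): row=0 col=15 char='_'
After 8 (b): row=0 col=12 char='s'
After 9 (j): row=1 col=12 char='n'
After 10 (j): row=2 col=7 char='d'
After 11 ($): row=2 col=7 char='d'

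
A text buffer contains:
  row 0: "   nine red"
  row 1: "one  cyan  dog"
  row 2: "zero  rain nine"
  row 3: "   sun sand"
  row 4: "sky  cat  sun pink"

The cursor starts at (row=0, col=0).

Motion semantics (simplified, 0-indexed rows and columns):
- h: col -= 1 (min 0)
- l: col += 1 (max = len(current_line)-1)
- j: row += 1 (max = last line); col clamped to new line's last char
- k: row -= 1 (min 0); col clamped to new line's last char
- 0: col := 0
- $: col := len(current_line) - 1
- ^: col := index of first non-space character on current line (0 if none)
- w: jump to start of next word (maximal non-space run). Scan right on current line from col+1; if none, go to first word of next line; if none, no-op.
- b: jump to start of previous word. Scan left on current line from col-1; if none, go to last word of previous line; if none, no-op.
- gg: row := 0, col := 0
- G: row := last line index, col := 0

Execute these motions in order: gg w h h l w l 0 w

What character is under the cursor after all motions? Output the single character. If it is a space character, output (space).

After 1 (gg): row=0 col=0 char='_'
After 2 (w): row=0 col=3 char='n'
After 3 (h): row=0 col=2 char='_'
After 4 (h): row=0 col=1 char='_'
After 5 (l): row=0 col=2 char='_'
After 6 (w): row=0 col=3 char='n'
After 7 (l): row=0 col=4 char='i'
After 8 (0): row=0 col=0 char='_'
After 9 (w): row=0 col=3 char='n'

Answer: n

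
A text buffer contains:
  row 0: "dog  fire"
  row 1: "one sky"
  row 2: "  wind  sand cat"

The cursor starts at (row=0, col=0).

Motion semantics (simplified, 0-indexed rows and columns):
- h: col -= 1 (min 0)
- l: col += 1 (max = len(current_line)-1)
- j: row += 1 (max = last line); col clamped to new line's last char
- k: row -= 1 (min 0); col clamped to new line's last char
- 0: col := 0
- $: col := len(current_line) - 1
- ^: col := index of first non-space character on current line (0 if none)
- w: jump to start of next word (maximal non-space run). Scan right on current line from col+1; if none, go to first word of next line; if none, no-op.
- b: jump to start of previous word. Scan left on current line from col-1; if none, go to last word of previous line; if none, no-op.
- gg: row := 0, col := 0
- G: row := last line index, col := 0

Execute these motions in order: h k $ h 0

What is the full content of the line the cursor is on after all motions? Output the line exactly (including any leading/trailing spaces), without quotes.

Answer: dog  fire

Derivation:
After 1 (h): row=0 col=0 char='d'
After 2 (k): row=0 col=0 char='d'
After 3 ($): row=0 col=8 char='e'
After 4 (h): row=0 col=7 char='r'
After 5 (0): row=0 col=0 char='d'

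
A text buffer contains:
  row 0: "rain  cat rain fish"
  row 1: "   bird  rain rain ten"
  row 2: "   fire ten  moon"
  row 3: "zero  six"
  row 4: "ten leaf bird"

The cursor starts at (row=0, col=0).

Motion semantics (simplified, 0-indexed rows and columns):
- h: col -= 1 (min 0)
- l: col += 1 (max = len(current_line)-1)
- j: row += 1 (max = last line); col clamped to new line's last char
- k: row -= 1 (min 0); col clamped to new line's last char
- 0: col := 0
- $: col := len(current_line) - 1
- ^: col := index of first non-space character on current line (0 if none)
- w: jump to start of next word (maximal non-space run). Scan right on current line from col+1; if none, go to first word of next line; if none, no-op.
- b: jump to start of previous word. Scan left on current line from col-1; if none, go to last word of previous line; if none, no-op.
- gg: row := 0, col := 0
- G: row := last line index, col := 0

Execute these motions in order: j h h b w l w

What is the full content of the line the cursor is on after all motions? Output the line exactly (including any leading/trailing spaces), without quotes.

After 1 (j): row=1 col=0 char='_'
After 2 (h): row=1 col=0 char='_'
After 3 (h): row=1 col=0 char='_'
After 4 (b): row=0 col=15 char='f'
After 5 (w): row=1 col=3 char='b'
After 6 (l): row=1 col=4 char='i'
After 7 (w): row=1 col=9 char='r'

Answer:    bird  rain rain ten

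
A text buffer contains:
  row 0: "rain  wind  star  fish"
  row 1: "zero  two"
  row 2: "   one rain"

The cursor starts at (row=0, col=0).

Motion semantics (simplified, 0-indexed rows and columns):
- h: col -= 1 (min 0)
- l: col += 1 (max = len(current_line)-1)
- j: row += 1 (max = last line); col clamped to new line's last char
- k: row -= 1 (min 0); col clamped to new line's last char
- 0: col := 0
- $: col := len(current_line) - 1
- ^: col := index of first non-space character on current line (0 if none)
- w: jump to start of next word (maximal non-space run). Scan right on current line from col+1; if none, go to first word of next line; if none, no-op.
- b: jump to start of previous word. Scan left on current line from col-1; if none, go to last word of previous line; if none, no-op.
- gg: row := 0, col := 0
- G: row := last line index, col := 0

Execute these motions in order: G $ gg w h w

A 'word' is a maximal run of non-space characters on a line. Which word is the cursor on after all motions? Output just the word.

After 1 (G): row=2 col=0 char='_'
After 2 ($): row=2 col=10 char='n'
After 3 (gg): row=0 col=0 char='r'
After 4 (w): row=0 col=6 char='w'
After 5 (h): row=0 col=5 char='_'
After 6 (w): row=0 col=6 char='w'

Answer: wind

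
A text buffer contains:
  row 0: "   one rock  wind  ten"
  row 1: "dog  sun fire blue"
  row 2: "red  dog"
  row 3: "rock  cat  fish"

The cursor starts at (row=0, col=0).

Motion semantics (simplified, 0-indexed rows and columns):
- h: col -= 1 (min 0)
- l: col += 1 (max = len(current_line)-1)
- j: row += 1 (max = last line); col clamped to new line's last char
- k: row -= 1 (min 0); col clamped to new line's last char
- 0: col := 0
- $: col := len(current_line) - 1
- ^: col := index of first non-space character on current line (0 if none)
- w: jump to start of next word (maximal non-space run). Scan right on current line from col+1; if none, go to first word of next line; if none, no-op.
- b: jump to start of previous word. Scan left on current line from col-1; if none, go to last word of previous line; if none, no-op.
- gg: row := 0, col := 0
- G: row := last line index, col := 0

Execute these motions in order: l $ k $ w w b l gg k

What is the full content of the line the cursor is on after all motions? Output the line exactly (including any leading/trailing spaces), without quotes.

Answer:    one rock  wind  ten

Derivation:
After 1 (l): row=0 col=1 char='_'
After 2 ($): row=0 col=21 char='n'
After 3 (k): row=0 col=21 char='n'
After 4 ($): row=0 col=21 char='n'
After 5 (w): row=1 col=0 char='d'
After 6 (w): row=1 col=5 char='s'
After 7 (b): row=1 col=0 char='d'
After 8 (l): row=1 col=1 char='o'
After 9 (gg): row=0 col=0 char='_'
After 10 (k): row=0 col=0 char='_'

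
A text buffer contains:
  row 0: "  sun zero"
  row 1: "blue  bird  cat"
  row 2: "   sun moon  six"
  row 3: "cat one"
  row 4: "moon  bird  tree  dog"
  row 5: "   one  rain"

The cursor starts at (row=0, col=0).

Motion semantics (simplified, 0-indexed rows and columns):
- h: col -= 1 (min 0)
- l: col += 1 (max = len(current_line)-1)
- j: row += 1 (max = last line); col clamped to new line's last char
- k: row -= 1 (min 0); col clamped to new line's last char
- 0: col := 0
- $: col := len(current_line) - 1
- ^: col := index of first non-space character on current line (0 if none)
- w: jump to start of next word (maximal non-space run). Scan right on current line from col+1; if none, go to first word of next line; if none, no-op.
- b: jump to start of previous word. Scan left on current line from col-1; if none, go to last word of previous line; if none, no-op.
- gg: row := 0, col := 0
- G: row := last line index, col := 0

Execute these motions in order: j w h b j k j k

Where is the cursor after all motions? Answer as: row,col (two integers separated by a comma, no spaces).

Answer: 1,0

Derivation:
After 1 (j): row=1 col=0 char='b'
After 2 (w): row=1 col=6 char='b'
After 3 (h): row=1 col=5 char='_'
After 4 (b): row=1 col=0 char='b'
After 5 (j): row=2 col=0 char='_'
After 6 (k): row=1 col=0 char='b'
After 7 (j): row=2 col=0 char='_'
After 8 (k): row=1 col=0 char='b'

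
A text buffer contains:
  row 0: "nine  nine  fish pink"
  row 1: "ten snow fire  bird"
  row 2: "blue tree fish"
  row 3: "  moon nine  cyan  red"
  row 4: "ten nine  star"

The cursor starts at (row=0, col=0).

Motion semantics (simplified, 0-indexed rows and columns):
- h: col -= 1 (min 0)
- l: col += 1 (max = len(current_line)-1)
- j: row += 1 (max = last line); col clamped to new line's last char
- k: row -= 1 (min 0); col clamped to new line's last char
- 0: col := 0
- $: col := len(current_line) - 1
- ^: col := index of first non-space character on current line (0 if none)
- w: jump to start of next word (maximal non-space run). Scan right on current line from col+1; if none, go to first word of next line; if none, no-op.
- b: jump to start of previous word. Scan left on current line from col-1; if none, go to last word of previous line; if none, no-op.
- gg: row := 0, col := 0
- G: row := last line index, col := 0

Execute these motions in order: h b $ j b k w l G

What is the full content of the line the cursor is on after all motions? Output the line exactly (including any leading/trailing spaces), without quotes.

Answer: ten nine  star

Derivation:
After 1 (h): row=0 col=0 char='n'
After 2 (b): row=0 col=0 char='n'
After 3 ($): row=0 col=20 char='k'
After 4 (j): row=1 col=18 char='d'
After 5 (b): row=1 col=15 char='b'
After 6 (k): row=0 col=15 char='h'
After 7 (w): row=0 col=17 char='p'
After 8 (l): row=0 col=18 char='i'
After 9 (G): row=4 col=0 char='t'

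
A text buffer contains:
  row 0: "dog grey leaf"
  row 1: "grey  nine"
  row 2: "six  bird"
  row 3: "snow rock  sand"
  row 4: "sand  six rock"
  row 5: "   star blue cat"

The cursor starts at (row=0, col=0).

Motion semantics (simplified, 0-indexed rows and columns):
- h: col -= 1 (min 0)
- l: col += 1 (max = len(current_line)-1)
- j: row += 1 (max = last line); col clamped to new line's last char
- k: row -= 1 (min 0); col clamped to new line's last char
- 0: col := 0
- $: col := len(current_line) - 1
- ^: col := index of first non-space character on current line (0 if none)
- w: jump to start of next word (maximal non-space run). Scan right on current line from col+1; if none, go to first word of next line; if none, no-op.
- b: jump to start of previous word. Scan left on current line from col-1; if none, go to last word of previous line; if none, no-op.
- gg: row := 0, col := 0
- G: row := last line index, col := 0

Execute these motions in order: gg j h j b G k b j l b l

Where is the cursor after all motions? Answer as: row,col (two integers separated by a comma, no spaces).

After 1 (gg): row=0 col=0 char='d'
After 2 (j): row=1 col=0 char='g'
After 3 (h): row=1 col=0 char='g'
After 4 (j): row=2 col=0 char='s'
After 5 (b): row=1 col=6 char='n'
After 6 (G): row=5 col=0 char='_'
After 7 (k): row=4 col=0 char='s'
After 8 (b): row=3 col=11 char='s'
After 9 (j): row=4 col=11 char='o'
After 10 (l): row=4 col=12 char='c'
After 11 (b): row=4 col=10 char='r'
After 12 (l): row=4 col=11 char='o'

Answer: 4,11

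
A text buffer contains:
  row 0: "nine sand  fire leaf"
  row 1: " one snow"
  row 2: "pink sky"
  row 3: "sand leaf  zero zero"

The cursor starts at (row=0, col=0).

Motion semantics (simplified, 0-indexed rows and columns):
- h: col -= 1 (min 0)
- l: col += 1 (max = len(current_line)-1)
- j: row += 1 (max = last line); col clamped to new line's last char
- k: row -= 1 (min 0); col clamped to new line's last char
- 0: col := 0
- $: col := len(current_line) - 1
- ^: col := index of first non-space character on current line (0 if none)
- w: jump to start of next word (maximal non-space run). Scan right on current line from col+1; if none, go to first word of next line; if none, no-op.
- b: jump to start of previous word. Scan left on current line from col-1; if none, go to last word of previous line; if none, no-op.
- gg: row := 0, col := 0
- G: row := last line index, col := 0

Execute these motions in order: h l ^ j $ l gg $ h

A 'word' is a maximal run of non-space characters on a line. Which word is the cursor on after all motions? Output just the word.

Answer: leaf

Derivation:
After 1 (h): row=0 col=0 char='n'
After 2 (l): row=0 col=1 char='i'
After 3 (^): row=0 col=0 char='n'
After 4 (j): row=1 col=0 char='_'
After 5 ($): row=1 col=8 char='w'
After 6 (l): row=1 col=8 char='w'
After 7 (gg): row=0 col=0 char='n'
After 8 ($): row=0 col=19 char='f'
After 9 (h): row=0 col=18 char='a'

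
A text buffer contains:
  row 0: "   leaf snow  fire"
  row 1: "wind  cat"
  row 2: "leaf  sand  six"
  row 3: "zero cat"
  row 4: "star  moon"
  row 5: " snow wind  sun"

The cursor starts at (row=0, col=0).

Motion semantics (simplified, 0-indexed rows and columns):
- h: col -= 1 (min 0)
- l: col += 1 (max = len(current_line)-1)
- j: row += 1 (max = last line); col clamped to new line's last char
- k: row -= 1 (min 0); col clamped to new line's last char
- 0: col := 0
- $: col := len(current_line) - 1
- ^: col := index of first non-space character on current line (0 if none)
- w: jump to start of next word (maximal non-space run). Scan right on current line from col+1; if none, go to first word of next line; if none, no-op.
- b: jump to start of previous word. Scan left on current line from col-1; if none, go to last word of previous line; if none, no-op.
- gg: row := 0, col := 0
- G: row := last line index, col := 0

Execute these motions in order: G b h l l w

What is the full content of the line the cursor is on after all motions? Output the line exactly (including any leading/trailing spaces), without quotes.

Answer:  snow wind  sun

Derivation:
After 1 (G): row=5 col=0 char='_'
After 2 (b): row=4 col=6 char='m'
After 3 (h): row=4 col=5 char='_'
After 4 (l): row=4 col=6 char='m'
After 5 (l): row=4 col=7 char='o'
After 6 (w): row=5 col=1 char='s'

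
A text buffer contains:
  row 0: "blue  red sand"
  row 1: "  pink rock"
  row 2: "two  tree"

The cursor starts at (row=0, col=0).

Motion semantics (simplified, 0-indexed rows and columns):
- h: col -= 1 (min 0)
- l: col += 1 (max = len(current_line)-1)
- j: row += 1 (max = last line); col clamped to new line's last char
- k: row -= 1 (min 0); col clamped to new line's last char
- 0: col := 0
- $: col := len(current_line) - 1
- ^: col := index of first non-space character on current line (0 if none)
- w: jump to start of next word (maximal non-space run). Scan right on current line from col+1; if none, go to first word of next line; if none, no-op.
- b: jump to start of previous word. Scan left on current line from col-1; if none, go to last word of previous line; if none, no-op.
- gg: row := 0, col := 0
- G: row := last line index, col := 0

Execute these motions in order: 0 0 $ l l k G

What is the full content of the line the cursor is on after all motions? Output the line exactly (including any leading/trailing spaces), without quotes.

Answer: two  tree

Derivation:
After 1 (0): row=0 col=0 char='b'
After 2 (0): row=0 col=0 char='b'
After 3 ($): row=0 col=13 char='d'
After 4 (l): row=0 col=13 char='d'
After 5 (l): row=0 col=13 char='d'
After 6 (k): row=0 col=13 char='d'
After 7 (G): row=2 col=0 char='t'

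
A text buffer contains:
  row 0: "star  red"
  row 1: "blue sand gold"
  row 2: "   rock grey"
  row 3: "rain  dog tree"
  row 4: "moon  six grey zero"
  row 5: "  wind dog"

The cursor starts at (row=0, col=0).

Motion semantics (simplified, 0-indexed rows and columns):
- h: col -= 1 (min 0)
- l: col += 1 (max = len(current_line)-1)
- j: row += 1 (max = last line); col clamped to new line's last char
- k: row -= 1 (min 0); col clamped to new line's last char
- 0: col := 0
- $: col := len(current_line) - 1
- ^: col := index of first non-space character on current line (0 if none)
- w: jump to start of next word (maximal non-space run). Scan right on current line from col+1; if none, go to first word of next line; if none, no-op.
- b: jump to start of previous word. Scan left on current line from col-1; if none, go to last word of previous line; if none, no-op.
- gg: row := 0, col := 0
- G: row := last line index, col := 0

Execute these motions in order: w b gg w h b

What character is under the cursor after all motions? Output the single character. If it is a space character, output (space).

After 1 (w): row=0 col=6 char='r'
After 2 (b): row=0 col=0 char='s'
After 3 (gg): row=0 col=0 char='s'
After 4 (w): row=0 col=6 char='r'
After 5 (h): row=0 col=5 char='_'
After 6 (b): row=0 col=0 char='s'

Answer: s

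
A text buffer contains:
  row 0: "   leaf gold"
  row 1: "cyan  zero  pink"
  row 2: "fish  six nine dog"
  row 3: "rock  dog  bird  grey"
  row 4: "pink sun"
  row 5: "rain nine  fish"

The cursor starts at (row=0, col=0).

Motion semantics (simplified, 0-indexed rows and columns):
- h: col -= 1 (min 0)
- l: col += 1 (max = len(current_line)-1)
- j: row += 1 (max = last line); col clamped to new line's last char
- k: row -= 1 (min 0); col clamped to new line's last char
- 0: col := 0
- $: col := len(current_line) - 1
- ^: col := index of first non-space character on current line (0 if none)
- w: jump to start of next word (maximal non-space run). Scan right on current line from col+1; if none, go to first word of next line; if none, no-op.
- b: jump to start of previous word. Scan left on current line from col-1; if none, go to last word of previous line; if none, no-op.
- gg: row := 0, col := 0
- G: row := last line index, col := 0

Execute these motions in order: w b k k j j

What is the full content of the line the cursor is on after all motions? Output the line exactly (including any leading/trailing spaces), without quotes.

After 1 (w): row=0 col=3 char='l'
After 2 (b): row=0 col=3 char='l'
After 3 (k): row=0 col=3 char='l'
After 4 (k): row=0 col=3 char='l'
After 5 (j): row=1 col=3 char='n'
After 6 (j): row=2 col=3 char='h'

Answer: fish  six nine dog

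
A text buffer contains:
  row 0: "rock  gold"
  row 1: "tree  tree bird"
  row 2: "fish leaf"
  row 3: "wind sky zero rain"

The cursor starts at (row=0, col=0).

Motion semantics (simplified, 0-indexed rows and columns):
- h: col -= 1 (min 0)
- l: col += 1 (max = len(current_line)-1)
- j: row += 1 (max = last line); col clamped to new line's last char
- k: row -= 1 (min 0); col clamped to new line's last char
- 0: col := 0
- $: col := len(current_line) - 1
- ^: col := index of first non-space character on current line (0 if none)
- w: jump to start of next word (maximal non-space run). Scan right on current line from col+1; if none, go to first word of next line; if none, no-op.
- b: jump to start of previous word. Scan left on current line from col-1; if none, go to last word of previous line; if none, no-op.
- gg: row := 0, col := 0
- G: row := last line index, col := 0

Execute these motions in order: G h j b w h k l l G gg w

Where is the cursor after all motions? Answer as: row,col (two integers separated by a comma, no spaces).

After 1 (G): row=3 col=0 char='w'
After 2 (h): row=3 col=0 char='w'
After 3 (j): row=3 col=0 char='w'
After 4 (b): row=2 col=5 char='l'
After 5 (w): row=3 col=0 char='w'
After 6 (h): row=3 col=0 char='w'
After 7 (k): row=2 col=0 char='f'
After 8 (l): row=2 col=1 char='i'
After 9 (l): row=2 col=2 char='s'
After 10 (G): row=3 col=0 char='w'
After 11 (gg): row=0 col=0 char='r'
After 12 (w): row=0 col=6 char='g'

Answer: 0,6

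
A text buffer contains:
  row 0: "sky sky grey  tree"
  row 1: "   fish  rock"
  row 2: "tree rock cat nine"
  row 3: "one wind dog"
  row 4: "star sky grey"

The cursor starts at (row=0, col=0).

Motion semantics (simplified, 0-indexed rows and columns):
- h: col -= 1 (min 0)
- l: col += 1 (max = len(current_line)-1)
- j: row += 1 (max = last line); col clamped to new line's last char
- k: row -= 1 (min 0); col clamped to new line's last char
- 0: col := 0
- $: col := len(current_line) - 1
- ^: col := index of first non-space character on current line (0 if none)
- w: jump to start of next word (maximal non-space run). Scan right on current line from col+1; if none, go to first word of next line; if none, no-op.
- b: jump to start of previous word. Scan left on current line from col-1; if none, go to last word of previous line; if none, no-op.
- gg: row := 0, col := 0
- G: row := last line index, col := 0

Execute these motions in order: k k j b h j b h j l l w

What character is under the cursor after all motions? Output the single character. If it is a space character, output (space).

After 1 (k): row=0 col=0 char='s'
After 2 (k): row=0 col=0 char='s'
After 3 (j): row=1 col=0 char='_'
After 4 (b): row=0 col=14 char='t'
After 5 (h): row=0 col=13 char='_'
After 6 (j): row=1 col=12 char='k'
After 7 (b): row=1 col=9 char='r'
After 8 (h): row=1 col=8 char='_'
After 9 (j): row=2 col=8 char='k'
After 10 (l): row=2 col=9 char='_'
After 11 (l): row=2 col=10 char='c'
After 12 (w): row=2 col=14 char='n'

Answer: n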